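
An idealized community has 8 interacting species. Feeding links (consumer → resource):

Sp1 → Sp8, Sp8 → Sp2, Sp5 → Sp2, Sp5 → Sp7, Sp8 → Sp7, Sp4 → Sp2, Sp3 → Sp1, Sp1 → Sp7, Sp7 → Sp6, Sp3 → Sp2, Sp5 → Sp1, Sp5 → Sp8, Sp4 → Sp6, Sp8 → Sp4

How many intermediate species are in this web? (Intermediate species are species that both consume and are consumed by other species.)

Intermediate species (has both prey and predators): Sp7, Sp4, Sp8, Sp1.
Count: 4.

4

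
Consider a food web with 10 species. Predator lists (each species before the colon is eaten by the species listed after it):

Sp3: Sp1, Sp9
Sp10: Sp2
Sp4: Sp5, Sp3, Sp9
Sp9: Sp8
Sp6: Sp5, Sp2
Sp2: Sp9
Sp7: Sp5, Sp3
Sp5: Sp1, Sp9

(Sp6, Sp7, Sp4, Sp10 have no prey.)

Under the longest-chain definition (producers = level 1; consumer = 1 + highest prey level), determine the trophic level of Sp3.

Trophic level 2

Sp7 is a producer → level 1.
Sp3 eats Sp7 (level 1); other prey at levels: Sp4 1 → level 2.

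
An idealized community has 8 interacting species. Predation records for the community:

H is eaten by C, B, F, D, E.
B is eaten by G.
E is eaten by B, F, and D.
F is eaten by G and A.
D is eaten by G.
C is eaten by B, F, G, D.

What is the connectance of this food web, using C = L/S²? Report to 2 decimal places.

C = 0.25

The web has S = 8 species and L = 16 feeding links.
C = L / S² = 16 / 64 = 0.2500 ≈ 0.25.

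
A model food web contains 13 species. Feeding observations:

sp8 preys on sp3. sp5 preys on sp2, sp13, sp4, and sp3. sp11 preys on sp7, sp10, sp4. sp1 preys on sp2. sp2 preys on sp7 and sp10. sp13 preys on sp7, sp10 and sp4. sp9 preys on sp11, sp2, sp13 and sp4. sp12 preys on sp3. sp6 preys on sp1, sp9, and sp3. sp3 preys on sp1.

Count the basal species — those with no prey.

Basal species (no prey listed): sp7, sp10, sp4.
Count: 3.

3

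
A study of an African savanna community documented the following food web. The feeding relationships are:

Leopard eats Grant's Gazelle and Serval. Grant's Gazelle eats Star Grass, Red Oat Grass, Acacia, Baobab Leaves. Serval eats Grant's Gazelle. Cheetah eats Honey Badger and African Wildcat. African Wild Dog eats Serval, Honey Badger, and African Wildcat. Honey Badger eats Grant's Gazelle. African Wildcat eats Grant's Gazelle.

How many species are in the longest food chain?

4 species

One longest chain: Acacia → Grant's Gazelle → Honey Badger → Cheetah.
It has 4 species and 3 links.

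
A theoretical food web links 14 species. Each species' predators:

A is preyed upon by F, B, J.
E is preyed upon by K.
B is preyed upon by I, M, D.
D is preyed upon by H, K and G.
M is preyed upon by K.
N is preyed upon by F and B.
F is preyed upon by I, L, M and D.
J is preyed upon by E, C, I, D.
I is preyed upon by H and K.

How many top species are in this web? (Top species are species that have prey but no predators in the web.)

Top species (has prey, but nothing eats it): L, C, G, K, H.
Count: 5.

5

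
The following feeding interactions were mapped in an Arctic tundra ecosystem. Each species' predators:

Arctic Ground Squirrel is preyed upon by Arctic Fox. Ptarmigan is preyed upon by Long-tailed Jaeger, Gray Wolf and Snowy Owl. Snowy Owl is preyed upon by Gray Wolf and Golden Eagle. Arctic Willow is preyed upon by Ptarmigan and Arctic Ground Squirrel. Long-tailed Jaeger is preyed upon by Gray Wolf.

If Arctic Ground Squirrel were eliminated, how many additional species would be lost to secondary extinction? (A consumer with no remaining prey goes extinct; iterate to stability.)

1

Remove Arctic Ground Squirrel.
Round 1: Arctic Fox (all prey gone) → extinct.
No further losses. Total secondary extinctions: 1.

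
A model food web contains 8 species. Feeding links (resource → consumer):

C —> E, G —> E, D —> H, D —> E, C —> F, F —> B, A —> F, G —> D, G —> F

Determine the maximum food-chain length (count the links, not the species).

2 links

One longest chain: G → F → B.
It has 3 species and 2 links.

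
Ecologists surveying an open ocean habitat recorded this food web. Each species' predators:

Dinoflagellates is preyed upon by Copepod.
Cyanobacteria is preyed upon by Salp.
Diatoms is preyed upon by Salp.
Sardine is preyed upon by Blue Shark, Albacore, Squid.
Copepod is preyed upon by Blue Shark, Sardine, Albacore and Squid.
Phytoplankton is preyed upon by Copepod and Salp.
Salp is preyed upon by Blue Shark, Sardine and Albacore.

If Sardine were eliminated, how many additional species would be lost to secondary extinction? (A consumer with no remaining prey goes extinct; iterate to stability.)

Remove Sardine.
Every predator of it retains at least one other prey: Albacore still has Copepod, Salp; Squid still has Copepod; Blue Shark still has Copepod, Salp.
No consumer loses all prey, so no secondary extinctions occur.

0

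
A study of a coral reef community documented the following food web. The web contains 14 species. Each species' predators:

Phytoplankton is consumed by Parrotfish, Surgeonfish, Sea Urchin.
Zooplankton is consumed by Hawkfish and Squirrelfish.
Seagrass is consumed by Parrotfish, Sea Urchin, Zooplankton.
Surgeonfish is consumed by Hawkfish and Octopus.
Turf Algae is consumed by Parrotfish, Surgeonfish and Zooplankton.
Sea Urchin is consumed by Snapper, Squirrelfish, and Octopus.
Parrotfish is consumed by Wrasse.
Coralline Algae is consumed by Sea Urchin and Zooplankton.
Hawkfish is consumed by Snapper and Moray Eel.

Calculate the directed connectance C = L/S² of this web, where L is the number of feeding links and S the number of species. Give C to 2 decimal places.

The web has S = 14 species and L = 21 feeding links.
C = L / S² = 21 / 196 = 0.1071 ≈ 0.11.

C = 0.11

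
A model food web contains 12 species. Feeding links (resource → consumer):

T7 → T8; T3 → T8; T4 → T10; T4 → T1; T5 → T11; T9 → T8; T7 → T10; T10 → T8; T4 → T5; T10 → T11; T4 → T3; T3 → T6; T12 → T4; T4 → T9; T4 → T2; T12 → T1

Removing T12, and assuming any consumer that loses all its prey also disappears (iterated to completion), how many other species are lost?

7

Remove T12.
Round 1: T4 (all prey gone) → extinct.
Round 2: T3 (all prey gone), T9 (all prey gone), T1 (all prey gone), T2 (all prey gone), T5 (all prey gone) → extinct.
Round 3: T6 (all prey gone) → extinct.
No further losses. Total secondary extinctions: 7.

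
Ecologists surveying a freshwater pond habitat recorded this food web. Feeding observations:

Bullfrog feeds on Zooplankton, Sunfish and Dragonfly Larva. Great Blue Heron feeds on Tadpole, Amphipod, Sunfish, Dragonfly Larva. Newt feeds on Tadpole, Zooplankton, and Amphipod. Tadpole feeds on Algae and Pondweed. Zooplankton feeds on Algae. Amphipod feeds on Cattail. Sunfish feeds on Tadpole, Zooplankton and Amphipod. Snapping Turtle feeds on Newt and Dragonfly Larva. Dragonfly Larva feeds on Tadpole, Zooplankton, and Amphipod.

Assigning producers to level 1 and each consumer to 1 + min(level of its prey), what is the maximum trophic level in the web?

4

Producers (level 1): Cattail, Pondweed, Algae.
Following each consumer down to its lowest-level prey: Algae → Zooplankton → Dragonfly Larva → Snapping Turtle (levels 1 through 4).
All prey of Snapping Turtle (Dragonfly Larva 3, Newt 3) are at level 3 or above, so Snapping Turtle is at level 1 + 3 = 4.
Every consumer has at least one prey at level 3 or below, so none exceeds level 4.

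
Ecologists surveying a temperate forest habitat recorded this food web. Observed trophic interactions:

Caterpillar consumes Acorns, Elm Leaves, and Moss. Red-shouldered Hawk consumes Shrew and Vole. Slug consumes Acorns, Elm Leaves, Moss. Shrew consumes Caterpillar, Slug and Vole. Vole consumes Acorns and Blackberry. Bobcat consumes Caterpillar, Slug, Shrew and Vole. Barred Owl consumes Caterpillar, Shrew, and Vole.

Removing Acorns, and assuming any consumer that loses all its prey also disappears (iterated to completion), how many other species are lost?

0

Remove Acorns.
Every predator of it retains at least one other prey: Vole still has Blackberry; Caterpillar still has Moss, Elm Leaves; Slug still has Moss, Elm Leaves.
No consumer loses all prey, so no secondary extinctions occur.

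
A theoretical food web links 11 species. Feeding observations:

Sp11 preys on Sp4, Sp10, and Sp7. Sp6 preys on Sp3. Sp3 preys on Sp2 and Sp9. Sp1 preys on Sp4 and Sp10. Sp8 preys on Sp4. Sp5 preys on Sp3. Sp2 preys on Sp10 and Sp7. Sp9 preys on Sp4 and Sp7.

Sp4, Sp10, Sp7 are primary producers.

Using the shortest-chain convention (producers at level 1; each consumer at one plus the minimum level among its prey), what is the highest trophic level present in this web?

Producers (level 1): Sp4, Sp10, Sp7.
Following each consumer down to its lowest-level prey: Sp4 → Sp9 → Sp3 → Sp6 (levels 1 through 4).
All prey of Sp6 (Sp3 3) are at level 3 or above, so Sp6 is at level 1 + 3 = 4.
Every consumer has at least one prey at level 3 or below, so none exceeds level 4.

4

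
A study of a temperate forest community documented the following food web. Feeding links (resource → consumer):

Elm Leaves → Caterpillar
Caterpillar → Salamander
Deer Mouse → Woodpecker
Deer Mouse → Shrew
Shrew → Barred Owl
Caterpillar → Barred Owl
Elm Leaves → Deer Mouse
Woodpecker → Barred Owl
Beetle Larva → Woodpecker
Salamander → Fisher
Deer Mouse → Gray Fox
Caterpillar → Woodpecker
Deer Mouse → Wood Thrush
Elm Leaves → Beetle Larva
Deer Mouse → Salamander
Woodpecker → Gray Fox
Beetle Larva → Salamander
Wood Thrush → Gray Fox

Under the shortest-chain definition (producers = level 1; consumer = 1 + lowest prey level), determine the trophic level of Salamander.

Trophic level 3

Elm Leaves is a producer → level 1.
Deer Mouse eats Elm Leaves → level 2.
Salamander eats Deer Mouse → level 3.
No prey of Salamander is below level 2, so 3 is the minimum.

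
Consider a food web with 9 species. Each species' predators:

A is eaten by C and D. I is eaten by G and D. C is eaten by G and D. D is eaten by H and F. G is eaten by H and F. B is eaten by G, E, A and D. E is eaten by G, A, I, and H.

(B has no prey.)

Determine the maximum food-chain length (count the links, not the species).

One longest chain: B → E → A → C → D → F.
It has 6 species and 5 links.

5 links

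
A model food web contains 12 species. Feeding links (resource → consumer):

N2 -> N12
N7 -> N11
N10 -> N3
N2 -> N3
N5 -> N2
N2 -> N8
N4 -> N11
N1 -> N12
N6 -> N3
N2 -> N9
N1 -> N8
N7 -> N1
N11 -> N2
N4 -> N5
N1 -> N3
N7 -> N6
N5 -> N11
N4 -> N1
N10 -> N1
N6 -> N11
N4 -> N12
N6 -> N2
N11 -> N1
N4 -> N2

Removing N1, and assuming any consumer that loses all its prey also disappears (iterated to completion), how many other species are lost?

0

Remove N1.
Every predator of it retains at least one other prey: N8 still has N2; N12 still has N4, N2; N3 still has N10, N6, N2.
No consumer loses all prey, so no secondary extinctions occur.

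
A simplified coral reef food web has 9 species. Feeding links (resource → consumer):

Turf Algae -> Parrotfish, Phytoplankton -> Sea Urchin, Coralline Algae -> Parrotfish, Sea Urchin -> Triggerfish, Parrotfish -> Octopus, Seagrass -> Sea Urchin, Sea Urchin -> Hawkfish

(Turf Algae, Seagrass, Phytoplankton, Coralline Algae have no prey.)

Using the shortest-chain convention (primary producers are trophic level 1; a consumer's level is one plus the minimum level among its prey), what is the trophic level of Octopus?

Trophic level 3

Turf Algae is a producer → level 1.
Parrotfish eats Turf Algae → level 2.
Octopus eats Parrotfish → level 3.
No prey of Octopus is below level 2, so 3 is the minimum.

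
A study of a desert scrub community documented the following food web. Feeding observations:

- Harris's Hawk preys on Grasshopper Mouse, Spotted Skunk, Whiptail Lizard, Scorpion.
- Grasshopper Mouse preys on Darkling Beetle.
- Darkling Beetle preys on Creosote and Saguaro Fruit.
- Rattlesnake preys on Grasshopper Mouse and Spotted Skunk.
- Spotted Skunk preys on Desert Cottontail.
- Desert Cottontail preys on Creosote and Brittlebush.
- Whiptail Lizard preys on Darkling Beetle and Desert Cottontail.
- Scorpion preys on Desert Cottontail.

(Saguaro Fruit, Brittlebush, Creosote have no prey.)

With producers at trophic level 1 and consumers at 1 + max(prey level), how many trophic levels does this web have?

4

Producers (level 1): Saguaro Fruit, Brittlebush, Creosote.
Saguaro Fruit → Darkling Beetle → Whiptail Lizard → Harris's Hawk gives Harris's Hawk level 4.
No species has a prey at level 4, so no species reaches level 5.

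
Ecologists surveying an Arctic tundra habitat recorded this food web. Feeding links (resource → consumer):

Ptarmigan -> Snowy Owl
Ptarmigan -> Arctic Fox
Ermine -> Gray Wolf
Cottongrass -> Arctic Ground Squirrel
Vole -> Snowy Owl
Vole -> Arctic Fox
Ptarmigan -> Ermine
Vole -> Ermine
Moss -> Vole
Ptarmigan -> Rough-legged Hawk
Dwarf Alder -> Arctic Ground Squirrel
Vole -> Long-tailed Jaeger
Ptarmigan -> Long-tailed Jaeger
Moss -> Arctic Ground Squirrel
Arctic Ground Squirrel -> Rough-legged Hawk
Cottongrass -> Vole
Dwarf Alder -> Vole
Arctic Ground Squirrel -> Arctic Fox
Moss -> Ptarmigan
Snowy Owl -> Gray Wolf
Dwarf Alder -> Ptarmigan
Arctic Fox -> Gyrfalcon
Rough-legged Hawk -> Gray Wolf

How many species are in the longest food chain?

4 species

One longest chain: Cottongrass → Arctic Ground Squirrel → Rough-legged Hawk → Gray Wolf.
It has 4 species and 3 links.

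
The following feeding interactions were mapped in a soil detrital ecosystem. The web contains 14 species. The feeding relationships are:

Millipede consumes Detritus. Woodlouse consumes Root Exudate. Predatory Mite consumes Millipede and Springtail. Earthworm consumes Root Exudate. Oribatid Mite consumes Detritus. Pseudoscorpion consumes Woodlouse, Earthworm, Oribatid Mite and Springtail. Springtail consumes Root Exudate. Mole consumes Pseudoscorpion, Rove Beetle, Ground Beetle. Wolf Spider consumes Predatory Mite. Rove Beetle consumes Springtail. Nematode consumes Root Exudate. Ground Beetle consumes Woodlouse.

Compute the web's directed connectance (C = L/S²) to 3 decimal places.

C = 0.092

The web has S = 14 species and L = 18 feeding links.
C = L / S² = 18 / 196 = 0.0918 ≈ 0.092.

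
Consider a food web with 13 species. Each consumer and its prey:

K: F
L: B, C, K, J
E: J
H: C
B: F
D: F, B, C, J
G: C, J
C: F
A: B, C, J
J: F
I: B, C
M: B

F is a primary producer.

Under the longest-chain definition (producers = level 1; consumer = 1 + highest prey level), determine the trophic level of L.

Trophic level 3

F is a producer → level 1.
B eats F → level 2.
L eats B (level 2); other prey at levels: C 2, K 2, J 2 → level 3.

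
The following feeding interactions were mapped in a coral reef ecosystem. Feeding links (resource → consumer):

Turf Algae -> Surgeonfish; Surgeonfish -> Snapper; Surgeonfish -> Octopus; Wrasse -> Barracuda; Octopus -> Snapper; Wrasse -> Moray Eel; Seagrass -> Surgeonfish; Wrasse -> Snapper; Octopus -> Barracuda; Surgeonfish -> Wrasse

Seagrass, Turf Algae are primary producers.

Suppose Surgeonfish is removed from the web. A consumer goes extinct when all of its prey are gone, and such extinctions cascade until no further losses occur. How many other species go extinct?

5

Remove Surgeonfish.
Round 1: Wrasse (all prey gone), Octopus (all prey gone) → extinct.
Round 2: Moray Eel (all prey gone), Snapper (all prey gone), Barracuda (all prey gone) → extinct.
No further losses. Total secondary extinctions: 5.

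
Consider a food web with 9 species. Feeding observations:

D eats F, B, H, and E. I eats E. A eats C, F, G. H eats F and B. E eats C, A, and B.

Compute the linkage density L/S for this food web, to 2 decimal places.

There are L = 13 links among S = 9 species.
L/S = 13/9 = 1.4444 ≈ 1.44.

L/S = 1.44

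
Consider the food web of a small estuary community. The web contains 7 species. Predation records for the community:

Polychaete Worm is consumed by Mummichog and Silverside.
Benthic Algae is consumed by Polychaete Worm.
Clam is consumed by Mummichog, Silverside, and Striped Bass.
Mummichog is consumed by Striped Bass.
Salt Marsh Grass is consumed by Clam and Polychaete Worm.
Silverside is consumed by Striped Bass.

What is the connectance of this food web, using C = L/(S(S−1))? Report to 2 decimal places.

C = 0.24

The web has S = 7 species and L = 10 feeding links.
C = L / (S(S−1)) = 10 / 42 = 0.2381 ≈ 0.24.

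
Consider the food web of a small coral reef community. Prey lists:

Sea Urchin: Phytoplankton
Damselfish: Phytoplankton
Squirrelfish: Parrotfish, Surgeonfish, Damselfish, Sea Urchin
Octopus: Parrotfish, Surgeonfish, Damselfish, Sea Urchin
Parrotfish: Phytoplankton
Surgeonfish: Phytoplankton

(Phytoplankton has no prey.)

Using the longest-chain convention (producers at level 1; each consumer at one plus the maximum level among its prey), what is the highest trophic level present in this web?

Producers (level 1): Phytoplankton.
Phytoplankton → Parrotfish → Squirrelfish gives Squirrelfish level 3.
No species has a prey at level 3, so no species reaches level 4.

3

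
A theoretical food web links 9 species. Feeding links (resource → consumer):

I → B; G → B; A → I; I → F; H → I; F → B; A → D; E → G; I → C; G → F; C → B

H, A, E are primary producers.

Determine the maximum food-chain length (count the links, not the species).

One longest chain: H → I → F → B.
It has 4 species and 3 links.

3 links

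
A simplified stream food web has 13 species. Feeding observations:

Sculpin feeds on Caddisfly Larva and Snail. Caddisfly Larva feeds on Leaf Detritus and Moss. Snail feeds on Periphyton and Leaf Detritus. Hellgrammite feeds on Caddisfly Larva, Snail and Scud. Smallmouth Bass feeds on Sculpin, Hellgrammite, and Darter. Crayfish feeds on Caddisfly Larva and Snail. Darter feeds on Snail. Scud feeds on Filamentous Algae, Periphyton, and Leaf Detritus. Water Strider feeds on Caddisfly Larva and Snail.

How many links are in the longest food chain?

3 links

One longest chain: Leaf Detritus → Snail → Hellgrammite → Smallmouth Bass.
It has 4 species and 3 links.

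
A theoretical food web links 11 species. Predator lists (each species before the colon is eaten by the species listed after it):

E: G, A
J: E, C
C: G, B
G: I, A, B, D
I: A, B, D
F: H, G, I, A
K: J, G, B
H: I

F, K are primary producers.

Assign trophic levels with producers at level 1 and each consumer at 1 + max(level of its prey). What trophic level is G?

Trophic level 4

K is a producer → level 1.
J eats K → level 2.
E eats J → level 3.
G eats E (level 3); other prey at levels: F 1, K 1, C 3 → level 4.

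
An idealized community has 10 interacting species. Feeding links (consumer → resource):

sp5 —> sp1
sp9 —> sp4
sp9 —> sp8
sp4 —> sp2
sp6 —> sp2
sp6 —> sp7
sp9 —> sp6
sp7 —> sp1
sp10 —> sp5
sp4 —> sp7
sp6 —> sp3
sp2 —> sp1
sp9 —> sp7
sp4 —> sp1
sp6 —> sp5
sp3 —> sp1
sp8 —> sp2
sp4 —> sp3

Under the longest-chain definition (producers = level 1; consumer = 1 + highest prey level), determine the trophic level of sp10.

sp1 is a producer → level 1.
sp5 eats sp1 → level 2.
sp10 eats sp5 → level 3.

Trophic level 3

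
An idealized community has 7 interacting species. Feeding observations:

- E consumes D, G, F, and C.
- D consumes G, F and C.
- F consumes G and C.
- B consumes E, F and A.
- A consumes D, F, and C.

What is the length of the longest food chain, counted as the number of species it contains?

5 species

One longest chain: G → F → D → E → B.
It has 5 species and 4 links.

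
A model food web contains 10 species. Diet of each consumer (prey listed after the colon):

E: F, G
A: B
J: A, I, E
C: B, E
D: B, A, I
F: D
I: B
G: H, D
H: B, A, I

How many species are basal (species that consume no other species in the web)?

1

Basal species (no prey listed): B.
Count: 1.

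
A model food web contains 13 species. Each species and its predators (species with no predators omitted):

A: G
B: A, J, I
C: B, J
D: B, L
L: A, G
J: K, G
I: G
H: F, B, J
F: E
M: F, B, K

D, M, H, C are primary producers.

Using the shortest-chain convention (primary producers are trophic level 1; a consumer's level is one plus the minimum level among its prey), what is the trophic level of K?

Trophic level 2

M is a producer → level 1.
K eats M → level 2.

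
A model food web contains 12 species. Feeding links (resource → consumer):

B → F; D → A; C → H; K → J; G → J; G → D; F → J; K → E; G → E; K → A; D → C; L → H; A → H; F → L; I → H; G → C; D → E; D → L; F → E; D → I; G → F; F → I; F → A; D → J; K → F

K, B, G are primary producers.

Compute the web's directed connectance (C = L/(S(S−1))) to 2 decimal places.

C = 0.19

The web has S = 12 species and L = 25 feeding links.
C = L / (S(S−1)) = 25 / 132 = 0.1894 ≈ 0.19.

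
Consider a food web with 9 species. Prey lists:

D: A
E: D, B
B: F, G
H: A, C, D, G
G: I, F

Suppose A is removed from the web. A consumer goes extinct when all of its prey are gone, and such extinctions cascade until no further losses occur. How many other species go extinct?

Remove A.
Round 1: D (all prey gone) → extinct.
No further losses. Total secondary extinctions: 1.

1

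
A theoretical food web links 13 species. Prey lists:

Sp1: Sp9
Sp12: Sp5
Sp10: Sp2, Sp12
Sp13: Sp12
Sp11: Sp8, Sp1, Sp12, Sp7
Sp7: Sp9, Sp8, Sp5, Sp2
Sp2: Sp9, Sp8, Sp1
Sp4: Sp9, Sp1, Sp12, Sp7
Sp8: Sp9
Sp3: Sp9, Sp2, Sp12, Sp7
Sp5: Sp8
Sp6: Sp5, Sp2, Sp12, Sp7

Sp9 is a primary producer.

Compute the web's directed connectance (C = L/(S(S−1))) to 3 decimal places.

C = 0.192

The web has S = 13 species and L = 30 feeding links.
C = L / (S(S−1)) = 30 / 156 = 0.1923 ≈ 0.192.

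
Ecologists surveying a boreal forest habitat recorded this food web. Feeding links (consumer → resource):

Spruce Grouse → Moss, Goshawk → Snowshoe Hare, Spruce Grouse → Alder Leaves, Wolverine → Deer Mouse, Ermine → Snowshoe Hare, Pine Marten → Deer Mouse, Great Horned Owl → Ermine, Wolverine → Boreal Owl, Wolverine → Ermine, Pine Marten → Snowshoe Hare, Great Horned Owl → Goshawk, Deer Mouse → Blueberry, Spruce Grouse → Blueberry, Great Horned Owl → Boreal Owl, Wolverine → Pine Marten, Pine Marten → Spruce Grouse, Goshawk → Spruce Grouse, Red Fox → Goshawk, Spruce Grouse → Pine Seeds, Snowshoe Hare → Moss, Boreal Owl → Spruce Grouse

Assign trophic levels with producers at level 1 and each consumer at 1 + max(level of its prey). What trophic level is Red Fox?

Trophic level 4

Moss is a producer → level 1.
Snowshoe Hare eats Moss → level 2.
Goshawk eats Snowshoe Hare (level 2); other prey at levels: Spruce Grouse 2 → level 3.
Red Fox eats Goshawk → level 4.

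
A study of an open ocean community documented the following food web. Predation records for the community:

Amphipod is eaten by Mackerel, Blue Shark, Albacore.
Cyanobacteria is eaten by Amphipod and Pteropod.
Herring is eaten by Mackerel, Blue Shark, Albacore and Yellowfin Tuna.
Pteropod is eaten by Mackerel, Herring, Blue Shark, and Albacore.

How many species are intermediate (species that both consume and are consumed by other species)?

3

Intermediate species (has both prey and predators): Amphipod, Pteropod, Herring.
Count: 3.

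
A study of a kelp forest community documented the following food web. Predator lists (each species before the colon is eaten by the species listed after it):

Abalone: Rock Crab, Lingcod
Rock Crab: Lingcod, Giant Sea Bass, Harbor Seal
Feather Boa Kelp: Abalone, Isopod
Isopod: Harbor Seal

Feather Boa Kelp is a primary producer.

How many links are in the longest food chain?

3 links

One longest chain: Feather Boa Kelp → Abalone → Rock Crab → Lingcod.
It has 4 species and 3 links.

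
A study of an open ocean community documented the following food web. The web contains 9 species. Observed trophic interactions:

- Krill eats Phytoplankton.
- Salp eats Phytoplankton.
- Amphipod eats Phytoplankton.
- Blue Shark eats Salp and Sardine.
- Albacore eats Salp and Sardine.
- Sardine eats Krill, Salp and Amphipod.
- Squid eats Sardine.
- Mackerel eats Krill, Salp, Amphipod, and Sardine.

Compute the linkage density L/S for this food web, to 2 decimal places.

There are L = 15 links among S = 9 species.
L/S = 15/9 = 1.6667 ≈ 1.67.

L/S = 1.67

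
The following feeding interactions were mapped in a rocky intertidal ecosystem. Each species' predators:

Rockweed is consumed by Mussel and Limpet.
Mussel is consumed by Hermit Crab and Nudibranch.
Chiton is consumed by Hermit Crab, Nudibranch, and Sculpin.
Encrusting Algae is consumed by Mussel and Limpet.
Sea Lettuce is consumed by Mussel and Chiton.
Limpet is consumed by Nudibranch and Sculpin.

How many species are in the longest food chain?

3 species

One longest chain: Encrusting Algae → Limpet → Sculpin.
It has 3 species and 2 links.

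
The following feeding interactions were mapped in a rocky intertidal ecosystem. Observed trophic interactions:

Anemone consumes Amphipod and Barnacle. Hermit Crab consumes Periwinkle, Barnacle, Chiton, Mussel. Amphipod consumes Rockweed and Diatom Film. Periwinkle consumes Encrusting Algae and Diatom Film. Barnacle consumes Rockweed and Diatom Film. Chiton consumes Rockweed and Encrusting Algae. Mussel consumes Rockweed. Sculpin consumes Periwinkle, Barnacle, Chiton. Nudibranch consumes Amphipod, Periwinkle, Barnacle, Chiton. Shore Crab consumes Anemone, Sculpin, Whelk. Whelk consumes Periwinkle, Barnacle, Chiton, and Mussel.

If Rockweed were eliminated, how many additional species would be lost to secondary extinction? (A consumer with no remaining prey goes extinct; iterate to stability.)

1

Remove Rockweed.
Round 1: Mussel (all prey gone) → extinct.
No further losses. Total secondary extinctions: 1.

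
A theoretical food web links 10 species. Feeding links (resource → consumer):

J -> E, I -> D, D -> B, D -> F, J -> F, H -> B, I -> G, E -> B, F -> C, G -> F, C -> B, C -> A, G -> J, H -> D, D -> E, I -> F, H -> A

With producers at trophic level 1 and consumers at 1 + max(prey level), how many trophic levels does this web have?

Producers (level 1): I, H.
I → G → J → F → C → B gives B level 6.
No species has a prey at level 6, so no species reaches level 7.

6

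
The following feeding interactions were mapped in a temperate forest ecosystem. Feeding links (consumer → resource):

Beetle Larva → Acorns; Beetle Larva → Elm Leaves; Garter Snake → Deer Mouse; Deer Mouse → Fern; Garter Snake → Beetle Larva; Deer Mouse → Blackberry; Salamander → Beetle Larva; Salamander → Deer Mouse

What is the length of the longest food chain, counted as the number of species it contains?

One longest chain: Elm Leaves → Beetle Larva → Salamander.
It has 3 species and 2 links.

3 species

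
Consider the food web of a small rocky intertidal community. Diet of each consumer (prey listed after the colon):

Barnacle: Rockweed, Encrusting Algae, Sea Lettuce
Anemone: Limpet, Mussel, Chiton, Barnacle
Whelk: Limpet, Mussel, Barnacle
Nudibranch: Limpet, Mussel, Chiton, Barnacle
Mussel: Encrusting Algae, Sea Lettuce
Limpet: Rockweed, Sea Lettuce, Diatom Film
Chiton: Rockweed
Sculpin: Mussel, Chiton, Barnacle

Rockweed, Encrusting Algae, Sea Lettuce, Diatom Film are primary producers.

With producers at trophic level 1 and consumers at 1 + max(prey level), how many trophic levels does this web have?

3

Producers (level 1): Rockweed, Encrusting Algae, Sea Lettuce, Diatom Film.
Rockweed → Limpet → Nudibranch gives Nudibranch level 3.
No species has a prey at level 3, so no species reaches level 4.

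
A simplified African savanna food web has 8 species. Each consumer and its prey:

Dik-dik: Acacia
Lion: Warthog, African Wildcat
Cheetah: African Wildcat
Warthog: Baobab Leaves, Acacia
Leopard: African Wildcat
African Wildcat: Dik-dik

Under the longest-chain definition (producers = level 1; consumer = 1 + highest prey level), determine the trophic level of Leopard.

Trophic level 4

Acacia is a producer → level 1.
Dik-dik eats Acacia → level 2.
African Wildcat eats Dik-dik → level 3.
Leopard eats African Wildcat → level 4.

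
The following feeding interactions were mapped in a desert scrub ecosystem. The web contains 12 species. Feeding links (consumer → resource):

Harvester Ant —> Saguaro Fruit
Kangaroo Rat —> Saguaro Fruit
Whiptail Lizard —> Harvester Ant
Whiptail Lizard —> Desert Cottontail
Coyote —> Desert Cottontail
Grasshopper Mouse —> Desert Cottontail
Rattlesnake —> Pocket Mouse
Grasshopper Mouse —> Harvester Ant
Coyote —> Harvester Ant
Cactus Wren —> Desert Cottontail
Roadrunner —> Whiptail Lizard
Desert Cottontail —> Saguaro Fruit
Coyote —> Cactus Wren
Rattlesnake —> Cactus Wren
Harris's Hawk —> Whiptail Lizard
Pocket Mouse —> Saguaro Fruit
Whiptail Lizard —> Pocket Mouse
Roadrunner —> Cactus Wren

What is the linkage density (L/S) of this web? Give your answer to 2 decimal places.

L/S = 1.50

There are L = 18 links among S = 12 species.
L/S = 18/12 = 1.5000 ≈ 1.50.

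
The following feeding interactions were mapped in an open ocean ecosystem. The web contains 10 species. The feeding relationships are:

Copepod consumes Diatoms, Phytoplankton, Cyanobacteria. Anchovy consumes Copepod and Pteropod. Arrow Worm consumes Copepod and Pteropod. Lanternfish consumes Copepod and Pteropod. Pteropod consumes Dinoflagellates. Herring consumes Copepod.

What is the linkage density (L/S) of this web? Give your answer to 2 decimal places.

There are L = 11 links among S = 10 species.
L/S = 11/10 = 1.1000 ≈ 1.10.

L/S = 1.10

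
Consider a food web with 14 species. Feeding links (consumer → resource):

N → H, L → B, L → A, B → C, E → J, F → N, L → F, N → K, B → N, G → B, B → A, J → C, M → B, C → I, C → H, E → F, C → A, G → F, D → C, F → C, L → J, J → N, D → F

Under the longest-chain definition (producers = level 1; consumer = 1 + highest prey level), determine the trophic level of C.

H is a producer → level 1.
C eats H (level 1); other prey at levels: I 1, A 1 → level 2.

Trophic level 2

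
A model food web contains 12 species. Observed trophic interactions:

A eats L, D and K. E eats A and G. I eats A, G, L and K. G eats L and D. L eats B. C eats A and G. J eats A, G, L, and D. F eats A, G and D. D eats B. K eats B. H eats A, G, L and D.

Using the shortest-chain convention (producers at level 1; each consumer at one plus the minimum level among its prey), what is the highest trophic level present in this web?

Producers (level 1): B.
Following each consumer down to its lowest-level prey: B → D → G → C (levels 1 through 4).
All prey of C (G 3, A 3) are at level 3 or above, so C is at level 1 + 3 = 4.
Every consumer has at least one prey at level 3 or below, so none exceeds level 4.

4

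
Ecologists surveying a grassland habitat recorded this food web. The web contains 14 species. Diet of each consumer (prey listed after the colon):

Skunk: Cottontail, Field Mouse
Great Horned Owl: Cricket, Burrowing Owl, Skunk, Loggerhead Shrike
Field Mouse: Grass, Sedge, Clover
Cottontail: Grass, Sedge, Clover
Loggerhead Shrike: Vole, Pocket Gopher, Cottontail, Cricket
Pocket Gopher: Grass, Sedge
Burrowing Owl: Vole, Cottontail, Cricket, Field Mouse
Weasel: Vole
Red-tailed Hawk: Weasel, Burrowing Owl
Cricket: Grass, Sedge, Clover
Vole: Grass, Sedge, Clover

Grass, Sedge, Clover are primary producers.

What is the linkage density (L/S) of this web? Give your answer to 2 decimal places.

There are L = 31 links among S = 14 species.
L/S = 31/14 = 2.2143 ≈ 2.21.

L/S = 2.21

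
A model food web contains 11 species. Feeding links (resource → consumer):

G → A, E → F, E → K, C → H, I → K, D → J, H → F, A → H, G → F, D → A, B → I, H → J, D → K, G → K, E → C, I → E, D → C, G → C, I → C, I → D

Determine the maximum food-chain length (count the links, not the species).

5 links

One longest chain: B → I → E → C → H → J.
It has 6 species and 5 links.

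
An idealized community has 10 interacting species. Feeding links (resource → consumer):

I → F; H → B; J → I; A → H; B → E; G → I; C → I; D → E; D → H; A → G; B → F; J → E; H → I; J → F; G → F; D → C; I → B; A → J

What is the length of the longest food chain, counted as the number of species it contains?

5 species

One longest chain: A → J → I → B → E.
It has 5 species and 4 links.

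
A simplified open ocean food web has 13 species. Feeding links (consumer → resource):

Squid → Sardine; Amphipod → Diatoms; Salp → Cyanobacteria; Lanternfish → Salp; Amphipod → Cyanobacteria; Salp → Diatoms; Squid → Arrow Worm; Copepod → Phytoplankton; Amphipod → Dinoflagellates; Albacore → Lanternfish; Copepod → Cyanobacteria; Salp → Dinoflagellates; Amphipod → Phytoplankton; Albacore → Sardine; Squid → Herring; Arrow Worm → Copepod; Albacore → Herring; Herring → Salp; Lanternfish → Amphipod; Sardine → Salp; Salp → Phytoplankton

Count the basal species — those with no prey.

Basal species (no prey listed): Dinoflagellates, Diatoms, Phytoplankton, Cyanobacteria.
Count: 4.

4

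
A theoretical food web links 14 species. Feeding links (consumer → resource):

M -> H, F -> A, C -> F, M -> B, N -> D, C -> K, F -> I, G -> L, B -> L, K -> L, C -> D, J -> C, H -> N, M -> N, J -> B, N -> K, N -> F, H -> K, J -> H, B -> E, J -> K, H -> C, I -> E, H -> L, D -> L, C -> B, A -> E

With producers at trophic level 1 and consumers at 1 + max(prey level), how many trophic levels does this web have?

6

Producers (level 1): E, L.
E → A → F → C → H → J gives J level 6.
No species has a prey at level 6, so no species reaches level 7.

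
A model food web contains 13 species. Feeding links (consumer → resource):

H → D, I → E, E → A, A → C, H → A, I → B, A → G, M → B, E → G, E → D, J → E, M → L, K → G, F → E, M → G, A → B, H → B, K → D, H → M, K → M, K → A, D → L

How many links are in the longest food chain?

3 links

One longest chain: L → D → E → J.
It has 4 species and 3 links.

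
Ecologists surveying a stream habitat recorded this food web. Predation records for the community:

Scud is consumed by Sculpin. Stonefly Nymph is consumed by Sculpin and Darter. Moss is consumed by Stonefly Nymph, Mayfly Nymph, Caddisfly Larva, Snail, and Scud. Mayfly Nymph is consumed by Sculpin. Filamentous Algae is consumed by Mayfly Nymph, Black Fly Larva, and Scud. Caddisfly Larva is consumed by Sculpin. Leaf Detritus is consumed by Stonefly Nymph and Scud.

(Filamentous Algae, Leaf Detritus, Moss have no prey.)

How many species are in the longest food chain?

3 species

One longest chain: Leaf Detritus → Stonefly Nymph → Darter.
It has 3 species and 2 links.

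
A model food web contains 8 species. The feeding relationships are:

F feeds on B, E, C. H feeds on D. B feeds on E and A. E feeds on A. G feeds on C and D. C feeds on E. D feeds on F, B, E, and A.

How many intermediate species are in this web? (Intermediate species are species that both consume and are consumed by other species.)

Intermediate species (has both prey and predators): E, B, C, F, D.
Count: 5.

5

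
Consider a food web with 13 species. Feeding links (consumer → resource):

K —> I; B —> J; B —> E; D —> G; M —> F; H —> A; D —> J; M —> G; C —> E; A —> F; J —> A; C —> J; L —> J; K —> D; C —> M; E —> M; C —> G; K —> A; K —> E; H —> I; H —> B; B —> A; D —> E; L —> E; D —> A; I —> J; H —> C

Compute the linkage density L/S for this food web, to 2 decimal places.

L/S = 2.08

There are L = 27 links among S = 13 species.
L/S = 27/13 = 2.0769 ≈ 2.08.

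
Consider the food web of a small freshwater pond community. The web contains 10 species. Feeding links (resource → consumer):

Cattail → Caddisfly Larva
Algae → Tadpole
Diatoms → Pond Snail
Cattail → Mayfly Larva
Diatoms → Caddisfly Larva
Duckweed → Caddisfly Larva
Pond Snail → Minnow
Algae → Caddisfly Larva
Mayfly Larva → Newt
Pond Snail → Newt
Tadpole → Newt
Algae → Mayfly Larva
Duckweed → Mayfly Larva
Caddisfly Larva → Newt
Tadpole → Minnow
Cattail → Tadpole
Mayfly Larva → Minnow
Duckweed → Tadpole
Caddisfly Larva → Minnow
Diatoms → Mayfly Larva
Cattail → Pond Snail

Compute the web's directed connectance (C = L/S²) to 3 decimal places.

C = 0.210

The web has S = 10 species and L = 21 feeding links.
C = L / S² = 21 / 100 = 0.2100 ≈ 0.210.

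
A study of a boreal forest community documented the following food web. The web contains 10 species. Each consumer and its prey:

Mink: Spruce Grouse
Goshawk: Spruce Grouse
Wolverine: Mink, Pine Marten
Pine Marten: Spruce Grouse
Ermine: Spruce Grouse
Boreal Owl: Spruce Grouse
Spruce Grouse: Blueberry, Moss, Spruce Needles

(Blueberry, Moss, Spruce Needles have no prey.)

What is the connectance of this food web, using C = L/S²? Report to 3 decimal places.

The web has S = 10 species and L = 10 feeding links.
C = L / S² = 10 / 100 = 0.1000 ≈ 0.100.

C = 0.100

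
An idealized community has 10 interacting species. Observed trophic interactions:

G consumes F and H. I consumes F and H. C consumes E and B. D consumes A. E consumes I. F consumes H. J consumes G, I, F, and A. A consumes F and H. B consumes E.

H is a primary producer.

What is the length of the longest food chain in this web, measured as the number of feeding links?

One longest chain: H → F → I → E → B → C.
It has 6 species and 5 links.

5 links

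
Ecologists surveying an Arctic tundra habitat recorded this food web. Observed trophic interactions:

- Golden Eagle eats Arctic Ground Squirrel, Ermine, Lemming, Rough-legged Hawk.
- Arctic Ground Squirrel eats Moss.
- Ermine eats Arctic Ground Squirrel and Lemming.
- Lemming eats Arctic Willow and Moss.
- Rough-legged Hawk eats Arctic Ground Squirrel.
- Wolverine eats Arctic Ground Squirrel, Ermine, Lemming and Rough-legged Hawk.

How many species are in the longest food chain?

4 species

One longest chain: Moss → Arctic Ground Squirrel → Rough-legged Hawk → Wolverine.
It has 4 species and 3 links.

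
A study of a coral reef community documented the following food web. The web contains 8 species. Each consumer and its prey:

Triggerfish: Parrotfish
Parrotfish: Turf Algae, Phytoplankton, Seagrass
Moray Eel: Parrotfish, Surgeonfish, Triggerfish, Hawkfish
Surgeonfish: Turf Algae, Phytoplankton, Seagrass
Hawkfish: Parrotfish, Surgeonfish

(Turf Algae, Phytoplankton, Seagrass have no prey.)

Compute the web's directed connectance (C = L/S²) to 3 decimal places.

The web has S = 8 species and L = 13 feeding links.
C = L / S² = 13 / 64 = 0.2031 ≈ 0.203.

C = 0.203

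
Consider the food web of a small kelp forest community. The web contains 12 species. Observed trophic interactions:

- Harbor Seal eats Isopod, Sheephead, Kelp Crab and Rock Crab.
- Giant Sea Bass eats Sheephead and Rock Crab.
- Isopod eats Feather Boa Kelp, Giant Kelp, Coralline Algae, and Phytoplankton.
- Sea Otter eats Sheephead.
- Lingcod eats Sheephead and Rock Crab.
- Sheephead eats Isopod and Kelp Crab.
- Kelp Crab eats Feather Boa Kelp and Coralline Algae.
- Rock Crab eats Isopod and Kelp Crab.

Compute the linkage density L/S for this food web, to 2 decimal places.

There are L = 19 links among S = 12 species.
L/S = 19/12 = 1.5833 ≈ 1.58.

L/S = 1.58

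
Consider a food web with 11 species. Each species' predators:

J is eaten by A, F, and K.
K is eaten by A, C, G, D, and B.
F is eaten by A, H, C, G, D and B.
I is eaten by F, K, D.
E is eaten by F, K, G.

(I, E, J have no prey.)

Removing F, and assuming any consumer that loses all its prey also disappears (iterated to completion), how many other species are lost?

1

Remove F.
Round 1: H (all prey gone) → extinct.
No further losses. Total secondary extinctions: 1.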